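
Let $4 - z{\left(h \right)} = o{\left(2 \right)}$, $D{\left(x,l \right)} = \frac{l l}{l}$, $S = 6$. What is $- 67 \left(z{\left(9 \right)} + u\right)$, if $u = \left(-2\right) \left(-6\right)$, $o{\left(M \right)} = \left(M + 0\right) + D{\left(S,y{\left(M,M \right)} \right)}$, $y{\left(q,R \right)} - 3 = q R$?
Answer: $-469$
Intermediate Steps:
$y{\left(q,R \right)} = 3 + R q$ ($y{\left(q,R \right)} = 3 + q R = 3 + R q$)
$D{\left(x,l \right)} = l$ ($D{\left(x,l \right)} = \frac{l^{2}}{l} = l$)
$o{\left(M \right)} = 3 + M + M^{2}$ ($o{\left(M \right)} = \left(M + 0\right) + \left(3 + M M\right) = M + \left(3 + M^{2}\right) = 3 + M + M^{2}$)
$u = 12$
$z{\left(h \right)} = -5$ ($z{\left(h \right)} = 4 - \left(3 + 2 + 2^{2}\right) = 4 - \left(3 + 2 + 4\right) = 4 - 9 = -5$)
$- 67 \left(z{\left(9 \right)} + u\right) = - 67 \left(-5 + 12\right) = \left(-67\right) 7 = -469$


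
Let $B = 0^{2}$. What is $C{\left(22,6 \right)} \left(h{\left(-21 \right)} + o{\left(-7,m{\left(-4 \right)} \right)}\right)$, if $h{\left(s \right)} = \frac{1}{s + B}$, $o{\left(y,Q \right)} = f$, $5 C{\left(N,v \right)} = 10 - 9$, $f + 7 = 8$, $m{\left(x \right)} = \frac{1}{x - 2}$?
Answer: $\frac{4}{21} \approx 0.19048$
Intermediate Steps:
$m{\left(x \right)} = \frac{1}{-2 + x}$
$f = 1$ ($f = -7 + 8 = 1$)
$C{\left(N,v \right)} = \frac{1}{5}$ ($C{\left(N,v \right)} = \frac{10 - 9}{5} = \frac{1}{5} \cdot 1 = \frac{1}{5}$)
$B = 0$
$o{\left(y,Q \right)} = 1$
$h{\left(s \right)} = \frac{1}{s}$ ($h{\left(s \right)} = \frac{1}{s + 0} = \frac{1}{s}$)
$C{\left(22,6 \right)} \left(h{\left(-21 \right)} + o{\left(-7,m{\left(-4 \right)} \right)}\right) = \frac{\frac{1}{-21} + 1}{5} = \frac{- \frac{1}{21} + 1}{5} = \frac{1}{5} \cdot \frac{20}{21} = \frac{4}{21}$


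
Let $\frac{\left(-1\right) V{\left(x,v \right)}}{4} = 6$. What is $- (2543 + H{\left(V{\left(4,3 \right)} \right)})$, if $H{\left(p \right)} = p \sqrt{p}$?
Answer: $-2543 + 48 i \sqrt{6} \approx -2543.0 + 117.58 i$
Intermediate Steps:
$V{\left(x,v \right)} = -24$ ($V{\left(x,v \right)} = \left(-4\right) 6 = -24$)
$H{\left(p \right)} = p^{\frac{3}{2}}$
$- (2543 + H{\left(V{\left(4,3 \right)} \right)}) = - (2543 + \left(-24\right)^{\frac{3}{2}}) = - (2543 - 48 i \sqrt{6}) = -2543 + 48 i \sqrt{6}$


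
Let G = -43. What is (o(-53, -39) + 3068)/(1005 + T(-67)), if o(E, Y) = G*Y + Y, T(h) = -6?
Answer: 4706/999 ≈ 4.7107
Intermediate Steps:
o(E, Y) = -42*Y (o(E, Y) = -43*Y + Y = -42*Y)
(o(-53, -39) + 3068)/(1005 + T(-67)) = (-42*(-39) + 3068)/(1005 - 6) = (1638 + 3068)/999 = 4706*(1/999) = 4706/999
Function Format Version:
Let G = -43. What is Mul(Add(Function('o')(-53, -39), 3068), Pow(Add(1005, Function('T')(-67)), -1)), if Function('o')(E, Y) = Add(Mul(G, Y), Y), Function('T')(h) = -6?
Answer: Rational(4706, 999) ≈ 4.7107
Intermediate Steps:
Function('o')(E, Y) = Mul(-42, Y) (Function('o')(E, Y) = Add(Mul(-43, Y), Y) = Mul(-42, Y))
Mul(Add(Function('o')(-53, -39), 3068), Pow(Add(1005, Function('T')(-67)), -1)) = Mul(Add(Mul(-42, -39), 3068), Pow(Add(1005, -6), -1)) = Mul(Add(1638, 3068), Pow(999, -1)) = Mul(4706, Rational(1, 999)) = Rational(4706, 999)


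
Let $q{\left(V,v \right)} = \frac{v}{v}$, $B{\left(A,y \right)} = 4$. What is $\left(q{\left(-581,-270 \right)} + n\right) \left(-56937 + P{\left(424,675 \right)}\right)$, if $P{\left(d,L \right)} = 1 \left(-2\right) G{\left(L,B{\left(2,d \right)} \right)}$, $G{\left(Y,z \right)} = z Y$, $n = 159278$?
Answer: $-9928975023$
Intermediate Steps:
$G{\left(Y,z \right)} = Y z$
$q{\left(V,v \right)} = 1$
$P{\left(d,L \right)} = - 8 L$ ($P{\left(d,L \right)} = 1 \left(-2\right) L 4 = - 2 \cdot 4 L = - 8 L$)
$\left(q{\left(-581,-270 \right)} + n\right) \left(-56937 + P{\left(424,675 \right)}\right) = \left(1 + 159278\right) \left(-56937 - 5400\right) = 159279 \left(-56937 - 5400\right) = 159279 \left(-62337\right) = -9928975023$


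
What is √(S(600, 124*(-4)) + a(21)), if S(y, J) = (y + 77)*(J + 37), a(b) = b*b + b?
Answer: I*√310281 ≈ 557.03*I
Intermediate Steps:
a(b) = b + b² (a(b) = b² + b = b + b²)
S(y, J) = (37 + J)*(77 + y) (S(y, J) = (77 + y)*(37 + J) = (37 + J)*(77 + y))
√(S(600, 124*(-4)) + a(21)) = √((2849 + 37*600 + 77*(124*(-4)) + (124*(-4))*600) + 21*(1 + 21)) = √((2849 + 22200 + 77*(-496) - 496*600) + 21*22) = √((2849 + 22200 - 38192 - 297600) + 462) = √(-310743 + 462) = √(-310281) = I*√310281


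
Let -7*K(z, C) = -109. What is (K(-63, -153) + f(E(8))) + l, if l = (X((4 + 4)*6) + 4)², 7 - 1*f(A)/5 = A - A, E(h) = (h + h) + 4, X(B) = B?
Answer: 19282/7 ≈ 2754.6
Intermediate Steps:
E(h) = 4 + 2*h (E(h) = 2*h + 4 = 4 + 2*h)
K(z, C) = 109/7 (K(z, C) = -⅐*(-109) = 109/7)
f(A) = 35 (f(A) = 35 - 5*(A - A) = 35 - 5*0 = 35 + 0 = 35)
l = 2704 (l = ((4 + 4)*6 + 4)² = (8*6 + 4)² = (48 + 4)² = 52² = 2704)
(K(-63, -153) + f(E(8))) + l = (109/7 + 35) + 2704 = 354/7 + 2704 = 19282/7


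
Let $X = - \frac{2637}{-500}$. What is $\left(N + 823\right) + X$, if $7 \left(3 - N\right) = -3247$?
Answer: $\frac{4532959}{3500} \approx 1295.1$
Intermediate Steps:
$N = \frac{3268}{7}$ ($N = 3 - - \frac{3247}{7} = 3 + \frac{3247}{7} = \frac{3268}{7} \approx 466.86$)
$X = \frac{2637}{500}$ ($X = \left(-2637\right) \left(- \frac{1}{500}\right) = \frac{2637}{500} \approx 5.274$)
$\left(N + 823\right) + X = \left(\frac{3268}{7} + 823\right) + \frac{2637}{500} = \frac{9029}{7} + \frac{2637}{500} = \frac{4532959}{3500}$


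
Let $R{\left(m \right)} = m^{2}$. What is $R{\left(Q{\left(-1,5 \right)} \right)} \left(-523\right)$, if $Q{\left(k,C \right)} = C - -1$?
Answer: $-18828$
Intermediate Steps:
$Q{\left(k,C \right)} = 1 + C$ ($Q{\left(k,C \right)} = C + 1 = 1 + C$)
$R{\left(Q{\left(-1,5 \right)} \right)} \left(-523\right) = \left(1 + 5\right)^{2} \left(-523\right) = 6^{2} \left(-523\right) = 36 \left(-523\right) = -18828$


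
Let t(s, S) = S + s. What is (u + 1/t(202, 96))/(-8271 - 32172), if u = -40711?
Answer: 4043959/4017338 ≈ 1.0066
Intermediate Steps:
(u + 1/t(202, 96))/(-8271 - 32172) = (-40711 + 1/(96 + 202))/(-8271 - 32172) = (-40711 + 1/298)/(-40443) = (-40711 + 1/298)*(-1/40443) = -12131877/298*(-1/40443) = 4043959/4017338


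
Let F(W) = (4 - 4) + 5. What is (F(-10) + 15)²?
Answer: 400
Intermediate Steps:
F(W) = 5 (F(W) = 0 + 5 = 5)
(F(-10) + 15)² = (5 + 15)² = 20² = 400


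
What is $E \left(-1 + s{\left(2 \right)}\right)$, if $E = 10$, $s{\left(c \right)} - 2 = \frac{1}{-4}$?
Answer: $\frac{15}{2} \approx 7.5$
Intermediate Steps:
$s{\left(c \right)} = \frac{7}{4}$ ($s{\left(c \right)} = 2 + \frac{1}{-4} = 2 - \frac{1}{4} = \frac{7}{4}$)
$E \left(-1 + s{\left(2 \right)}\right) = 10 \left(-1 + \frac{7}{4}\right) = 10 \cdot \frac{3}{4} = \frac{15}{2}$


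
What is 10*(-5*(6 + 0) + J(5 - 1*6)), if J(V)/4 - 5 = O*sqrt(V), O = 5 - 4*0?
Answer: -100 + 200*I ≈ -100.0 + 200.0*I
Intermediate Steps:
O = 5 (O = 5 + 0 = 5)
J(V) = 20 + 20*sqrt(V) (J(V) = 20 + 4*(5*sqrt(V)) = 20 + 20*sqrt(V))
10*(-5*(6 + 0) + J(5 - 1*6)) = 10*(-5*(6 + 0) + (20 + 20*sqrt(5 - 1*6))) = 10*(-5*6 + (20 + 20*sqrt(5 - 6))) = 10*(-30 + (20 + 20*sqrt(-1))) = 10*(-30 + (20 + 20*I)) = 10*(-10 + 20*I) = -100 + 200*I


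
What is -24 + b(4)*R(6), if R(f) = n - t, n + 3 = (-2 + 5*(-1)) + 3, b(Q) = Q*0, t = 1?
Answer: -24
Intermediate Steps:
b(Q) = 0
n = -7 (n = -3 + ((-2 + 5*(-1)) + 3) = -3 + ((-2 - 5) + 3) = -3 + (-7 + 3) = -3 - 4 = -7)
R(f) = -8 (R(f) = -7 - 1*1 = -7 - 1 = -8)
-24 + b(4)*R(6) = -24 + 0*(-8) = -24 + 0 = -24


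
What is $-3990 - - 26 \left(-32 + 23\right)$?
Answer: $-4224$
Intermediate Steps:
$-3990 - - 26 \left(-32 + 23\right) = -3990 - \left(-26\right) \left(-9\right) = -3990 - 234 = -4224$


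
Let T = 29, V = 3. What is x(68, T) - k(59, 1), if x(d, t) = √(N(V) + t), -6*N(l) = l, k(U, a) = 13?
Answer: -13 + √114/2 ≈ -7.6615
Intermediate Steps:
N(l) = -l/6
x(d, t) = √(-½ + t) (x(d, t) = √(-⅙*3 + t) = √(-½ + t))
x(68, T) - k(59, 1) = √(-2 + 4*29)/2 - 1*13 = √(-2 + 116)/2 - 13 = √114/2 - 13 = -13 + √114/2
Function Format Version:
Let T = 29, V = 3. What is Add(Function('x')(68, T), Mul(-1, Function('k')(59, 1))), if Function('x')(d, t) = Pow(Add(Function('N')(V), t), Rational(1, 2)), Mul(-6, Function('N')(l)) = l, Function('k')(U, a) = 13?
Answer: Add(-13, Mul(Rational(1, 2), Pow(114, Rational(1, 2)))) ≈ -7.6615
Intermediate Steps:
Function('N')(l) = Mul(Rational(-1, 6), l)
Function('x')(d, t) = Pow(Add(Rational(-1, 2), t), Rational(1, 2)) (Function('x')(d, t) = Pow(Add(Mul(Rational(-1, 6), 3), t), Rational(1, 2)) = Pow(Add(Rational(-1, 2), t), Rational(1, 2)))
Add(Function('x')(68, T), Mul(-1, Function('k')(59, 1))) = Add(Mul(Rational(1, 2), Pow(Add(-2, Mul(4, 29)), Rational(1, 2))), Mul(-1, 13)) = Add(Mul(Rational(1, 2), Pow(Add(-2, 116), Rational(1, 2))), -13) = Add(Mul(Rational(1, 2), Pow(114, Rational(1, 2))), -13) = Add(-13, Mul(Rational(1, 2), Pow(114, Rational(1, 2))))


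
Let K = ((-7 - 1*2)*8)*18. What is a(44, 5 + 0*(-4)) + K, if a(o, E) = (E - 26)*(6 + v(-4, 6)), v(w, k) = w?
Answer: -1338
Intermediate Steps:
a(o, E) = -52 + 2*E (a(o, E) = (E - 26)*(6 - 4) = (-26 + E)*2 = -52 + 2*E)
K = -1296 (K = ((-7 - 2)*8)*18 = -9*8*18 = -72*18 = -1296)
a(44, 5 + 0*(-4)) + K = (-52 + 2*(5 + 0*(-4))) - 1296 = (-52 + 2*(5 + 0)) - 1296 = (-52 + 2*5) - 1296 = (-52 + 10) - 1296 = -42 - 1296 = -1338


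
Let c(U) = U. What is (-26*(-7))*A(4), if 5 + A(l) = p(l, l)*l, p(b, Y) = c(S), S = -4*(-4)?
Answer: 10738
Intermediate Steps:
S = 16
p(b, Y) = 16
A(l) = -5 + 16*l
(-26*(-7))*A(4) = (-26*(-7))*(-5 + 16*4) = 182*(-5 + 64) = 182*59 = 10738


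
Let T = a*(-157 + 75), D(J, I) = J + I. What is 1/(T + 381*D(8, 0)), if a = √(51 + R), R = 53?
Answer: 381/1073876 + 41*√26/2147752 ≈ 0.00045213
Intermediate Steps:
a = 2*√26 (a = √(51 + 53) = √104 = 2*√26 ≈ 10.198)
D(J, I) = I + J
T = -164*√26 (T = (2*√26)*(-157 + 75) = (2*√26)*(-82) = -164*√26 ≈ -836.24)
1/(T + 381*D(8, 0)) = 1/(-164*√26 + 381*(0 + 8)) = 1/(-164*√26 + 381*8) = 1/(-164*√26 + 3048) = 1/(3048 - 164*√26)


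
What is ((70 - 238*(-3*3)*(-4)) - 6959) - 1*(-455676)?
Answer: 440219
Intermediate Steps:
((70 - 238*(-3*3)*(-4)) - 6959) - 1*(-455676) = ((70 - (-2142)*(-4)) - 6959) + 455676 = ((70 - 238*36) - 6959) + 455676 = ((70 - 8568) - 6959) + 455676 = (-8498 - 6959) + 455676 = -15457 + 455676 = 440219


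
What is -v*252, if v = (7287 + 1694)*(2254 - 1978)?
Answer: -624646512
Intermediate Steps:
v = 2478756 (v = 8981*276 = 2478756)
-v*252 = -2478756*252 = -1*624646512 = -624646512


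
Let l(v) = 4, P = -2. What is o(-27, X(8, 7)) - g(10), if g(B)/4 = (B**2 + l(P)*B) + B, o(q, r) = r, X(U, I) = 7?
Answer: -593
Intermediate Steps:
g(B) = 4*B**2 + 20*B (g(B) = 4*((B**2 + 4*B) + B) = 4*(B**2 + 5*B) = 4*B**2 + 20*B)
o(-27, X(8, 7)) - g(10) = 7 - 4*10*(5 + 10) = 7 - 4*10*15 = 7 - 1*600 = 7 - 600 = -593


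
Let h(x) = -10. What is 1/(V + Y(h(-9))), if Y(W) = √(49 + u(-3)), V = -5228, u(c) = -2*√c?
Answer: -1/(5228 - √(49 - 2*I*√3)) ≈ -0.00019153 + 9.0716e-9*I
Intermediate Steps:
Y(W) = √(49 - 2*I*√3)
1/(V + Y(h(-9))) = 1/(-5228 + √(49 - 2*I*√3))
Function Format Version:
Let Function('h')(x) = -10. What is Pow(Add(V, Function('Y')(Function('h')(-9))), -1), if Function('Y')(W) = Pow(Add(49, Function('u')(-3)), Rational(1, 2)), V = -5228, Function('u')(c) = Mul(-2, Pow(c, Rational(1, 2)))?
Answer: Mul(-1, Pow(Add(5228, Mul(-1, Pow(Add(49, Mul(-2, I, Pow(3, Rational(1, 2)))), Rational(1, 2)))), -1)) ≈ Add(-0.00019153, Mul(9.0716e-9, I))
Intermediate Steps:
Function('Y')(W) = Pow(Add(49, Mul(-2, I, Pow(3, Rational(1, 2)))), Rational(1, 2)) (Function('Y')(W) = Pow(Add(49, Mul(-2, Pow(-3, Rational(1, 2)))), Rational(1, 2)) = Pow(Add(49, Mul(-2, Mul(I, Pow(3, Rational(1, 2))))), Rational(1, 2)) = Pow(Add(49, Mul(-2, I, Pow(3, Rational(1, 2)))), Rational(1, 2)))
Pow(Add(V, Function('Y')(Function('h')(-9))), -1) = Pow(Add(-5228, Pow(Add(49, Mul(-2, I, Pow(3, Rational(1, 2)))), Rational(1, 2))), -1)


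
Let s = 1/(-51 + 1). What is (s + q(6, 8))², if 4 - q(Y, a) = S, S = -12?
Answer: 638401/2500 ≈ 255.36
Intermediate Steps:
s = -1/50 (s = 1/(-50) = -1/50 ≈ -0.020000)
q(Y, a) = 16 (q(Y, a) = 4 - 1*(-12) = 4 + 12 = 16)
(s + q(6, 8))² = (-1/50 + 16)² = (799/50)² = 638401/2500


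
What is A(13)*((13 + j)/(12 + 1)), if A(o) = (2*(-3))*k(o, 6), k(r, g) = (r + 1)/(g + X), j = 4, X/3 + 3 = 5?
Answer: -119/13 ≈ -9.1538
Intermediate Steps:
X = 6 (X = -9 + 3*5 = -9 + 15 = 6)
k(r, g) = (1 + r)/(6 + g) (k(r, g) = (r + 1)/(g + 6) = (1 + r)/(6 + g))
A(o) = -½ - o/2 (A(o) = (2*(-3))*((1 + o)/(6 + 6)) = -6*(1 + o)/12 = -(1 + o)/2 = -6*(1/12 + o/12) = -½ - o/2)
A(13)*((13 + j)/(12 + 1)) = (-½ - ½*13)*((13 + 4)/(12 + 1)) = (-½ - 13/2)*(17/13) = -119/13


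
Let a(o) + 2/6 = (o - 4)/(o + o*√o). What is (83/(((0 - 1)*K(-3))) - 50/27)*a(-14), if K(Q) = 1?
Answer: 59566/2835 + 2291*I*√14/315 ≈ 21.011 + 27.213*I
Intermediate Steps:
a(o) = -⅓ + (-4 + o)/(o + o^(3/2)) (a(o) = -⅓ + (o - 4)/(o + o*√o) = -⅓ + (-4 + o)/(o + o^(3/2)))
(83/(((0 - 1)*K(-3))) - 50/27)*a(-14) = (83/(((0 - 1)*1)) - 50/27)*((-12 - (-14)^(3/2) + 2*(-14))/(3*(-14 + (-14)^(3/2)))) = (83/((-1*1)) - 50*1/27)*((-12 - (-14)*I*√14 - 28)/(3*(-14 - 14*I*√14))) = (83/(-1) - 50/27)*((-12 + 14*I*√14 - 28)/(3*(-14 - 14*I*√14))) = (83*(-1) - 50/27)*((-40 + 14*I*√14)/(3*(-14 - 14*I*√14))) = (-83 - 50/27)*((-40 + 14*I*√14)/(3*(-14 - 14*I*√14))) = -2291*(-40 + 14*I*√14)/(81*(-14 - 14*I*√14))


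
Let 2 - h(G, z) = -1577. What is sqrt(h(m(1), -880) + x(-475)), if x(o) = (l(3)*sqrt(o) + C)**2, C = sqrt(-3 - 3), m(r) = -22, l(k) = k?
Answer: sqrt(-2702 - 30*sqrt(114)) ≈ 54.976*I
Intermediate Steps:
C = I*sqrt(6) (C = sqrt(-6) = I*sqrt(6) ≈ 2.4495*I)
h(G, z) = 1579 (h(G, z) = 2 - 1*(-1577) = 2 + 1577 = 1579)
x(o) = (3*sqrt(o) + I*sqrt(6))**2
sqrt(h(m(1), -880) + x(-475)) = sqrt(1579 + (3*sqrt(-475) + I*sqrt(6))**2) = sqrt(1579 + (3*(5*I*sqrt(19)) + I*sqrt(6))**2) = sqrt(1579 + (15*I*sqrt(19) + I*sqrt(6))**2) = sqrt(1579 + (I*sqrt(6) + 15*I*sqrt(19))**2)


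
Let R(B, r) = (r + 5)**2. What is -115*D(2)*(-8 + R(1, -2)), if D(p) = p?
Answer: -230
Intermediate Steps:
R(B, r) = (5 + r)**2
-115*D(2)*(-8 + R(1, -2)) = -230*(-8 + (5 - 2)**2) = -230*(-8 + 3**2) = -230*(-8 + 9) = -230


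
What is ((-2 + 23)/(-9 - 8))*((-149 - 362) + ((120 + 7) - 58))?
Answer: 546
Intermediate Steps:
((-2 + 23)/(-9 - 8))*((-149 - 362) + ((120 + 7) - 58)) = (21/(-17))*(-511 + (127 - 58)) = (21*(-1/17))*(-511 + 69) = -21/17*(-442) = 546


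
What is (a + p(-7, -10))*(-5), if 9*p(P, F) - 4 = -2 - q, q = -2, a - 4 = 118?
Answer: -5510/9 ≈ -612.22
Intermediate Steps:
a = 122 (a = 4 + 118 = 122)
p(P, F) = 4/9 (p(P, F) = 4/9 + (-2 - 1*(-2))/9 = 4/9 + (-2 + 2)/9 = 4/9 + (⅑)*0 = 4/9 + 0 = 4/9)
(a + p(-7, -10))*(-5) = (122 + 4/9)*(-5) = (1102/9)*(-5) = -5510/9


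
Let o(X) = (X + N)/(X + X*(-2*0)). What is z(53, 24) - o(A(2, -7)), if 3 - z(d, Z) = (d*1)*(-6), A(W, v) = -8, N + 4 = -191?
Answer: 2365/8 ≈ 295.63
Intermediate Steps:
N = -195 (N = -4 - 191 = -195)
o(X) = (-195 + X)/X (o(X) = (X - 195)/(X + X*(-2*0)) = (-195 + X)/(X + X*0) = (-195 + X)/(X + 0) = (-195 + X)/X)
z(d, Z) = 3 + 6*d (z(d, Z) = 3 - d*1*(-6) = 3 - d*(-6) = 3 - (-6)*d = 3 + 6*d)
z(53, 24) - o(A(2, -7)) = (3 + 6*53) - (-195 - 8)/(-8) = (3 + 318) - (-1)*(-203)/8 = 321 - 1*203/8 = 321 - 203/8 = 2365/8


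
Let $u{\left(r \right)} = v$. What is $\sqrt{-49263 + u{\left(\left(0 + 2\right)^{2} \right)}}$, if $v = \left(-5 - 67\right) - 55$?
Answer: $i \sqrt{49390} \approx 222.24 i$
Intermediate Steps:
$v = -127$ ($v = -72 - 55 = -127$)
$u{\left(r \right)} = -127$
$\sqrt{-49263 + u{\left(\left(0 + 2\right)^{2} \right)}} = \sqrt{-49263 - 127} = \sqrt{-49390} = i \sqrt{49390}$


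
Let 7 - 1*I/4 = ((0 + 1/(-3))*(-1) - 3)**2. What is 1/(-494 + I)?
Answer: -9/4450 ≈ -0.0020225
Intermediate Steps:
I = -4/9 (I = 28 - 4*((0 + 1/(-3))*(-1) - 3)**2 = 28 - 4*((0 - 1/3)*(-1) - 3)**2 = 28 - 4*(-1/3*(-1) - 3)**2 = 28 - 4*(1/3 - 3)**2 = 28 - 4*(-8/3)**2 = 28 - 4*64/9 = 28 - 256/9 = -4/9 ≈ -0.44444)
1/(-494 + I) = 1/(-494 - 4/9) = 1/(-4450/9) = -9/4450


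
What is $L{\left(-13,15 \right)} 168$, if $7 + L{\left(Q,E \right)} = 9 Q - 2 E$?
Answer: $-25872$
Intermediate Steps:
$L{\left(Q,E \right)} = -7 - 2 E + 9 Q$ ($L{\left(Q,E \right)} = -7 - \left(- 9 Q + 2 E\right) = -7 - 2 E + 9 Q$)
$L{\left(-13,15 \right)} 168 = \left(-7 - 30 + 9 \left(-13\right)\right) 168 = \left(-7 - 30 - 117\right) 168 = \left(-154\right) 168 = -25872$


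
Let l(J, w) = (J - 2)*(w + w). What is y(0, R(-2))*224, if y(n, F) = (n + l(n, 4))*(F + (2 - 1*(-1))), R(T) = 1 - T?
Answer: -21504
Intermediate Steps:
l(J, w) = 2*w*(-2 + J) (l(J, w) = (-2 + J)*(2*w) = 2*w*(-2 + J))
y(n, F) = (-16 + 9*n)*(3 + F) (y(n, F) = (n + 2*4*(-2 + n))*(F + (2 - 1*(-1))) = (n + (-16 + 8*n))*(F + (2 + 1)) = (-16 + 9*n)*(F + 3) = (-16 + 9*n)*(3 + F))
y(0, R(-2))*224 = (-48 - 16*(1 - 1*(-2)) + 27*0 + 9*(1 - 1*(-2))*0)*224 = (-48 - 16*(1 + 2) + 0 + 9*(1 + 2)*0)*224 = (-48 - 16*3 + 0 + 9*3*0)*224 = (-48 - 48 + 0 + 0)*224 = -96*224 = -21504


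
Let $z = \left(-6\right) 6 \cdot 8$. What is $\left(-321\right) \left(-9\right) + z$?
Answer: $2601$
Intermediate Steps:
$z = -288$ ($z = \left(-36\right) 8 = -288$)
$\left(-321\right) \left(-9\right) + z = \left(-321\right) \left(-9\right) - 288 = 2889 - 288 = 2601$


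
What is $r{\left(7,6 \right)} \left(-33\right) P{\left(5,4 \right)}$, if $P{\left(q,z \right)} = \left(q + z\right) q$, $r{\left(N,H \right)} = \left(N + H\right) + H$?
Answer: $-28215$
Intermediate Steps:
$r{\left(N,H \right)} = N + 2 H$ ($r{\left(N,H \right)} = \left(H + N\right) + H = N + 2 H$)
$P{\left(q,z \right)} = q \left(q + z\right)$
$r{\left(7,6 \right)} \left(-33\right) P{\left(5,4 \right)} = \left(7 + 2 \cdot 6\right) \left(-33\right) 5 \left(5 + 4\right) = \left(7 + 12\right) \left(-33\right) 5 \cdot 9 = 19 \left(-33\right) 45 = \left(-627\right) 45 = -28215$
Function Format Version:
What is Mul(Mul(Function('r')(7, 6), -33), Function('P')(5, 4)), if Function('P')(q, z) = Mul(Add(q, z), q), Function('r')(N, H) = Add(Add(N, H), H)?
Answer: -28215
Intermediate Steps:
Function('r')(N, H) = Add(N, Mul(2, H)) (Function('r')(N, H) = Add(Add(H, N), H) = Add(N, Mul(2, H)))
Function('P')(q, z) = Mul(q, Add(q, z))
Mul(Mul(Function('r')(7, 6), -33), Function('P')(5, 4)) = Mul(Mul(Add(7, Mul(2, 6)), -33), Mul(5, Add(5, 4))) = Mul(Mul(Add(7, 12), -33), Mul(5, 9)) = Mul(Mul(19, -33), 45) = Mul(-627, 45) = -28215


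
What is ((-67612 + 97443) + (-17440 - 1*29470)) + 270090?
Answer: 253011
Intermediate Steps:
((-67612 + 97443) + (-17440 - 1*29470)) + 270090 = (29831 + (-17440 - 29470)) + 270090 = (29831 - 46910) + 270090 = -17079 + 270090 = 253011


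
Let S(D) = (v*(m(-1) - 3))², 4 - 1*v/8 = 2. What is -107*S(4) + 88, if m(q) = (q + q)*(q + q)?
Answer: -27304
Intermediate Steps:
v = 16 (v = 32 - 8*2 = 32 - 16 = 16)
m(q) = 4*q² (m(q) = (2*q)*(2*q) = 4*q²)
S(D) = 256 (S(D) = (16*(4*(-1)² - 3))² = (16*(4*1 - 3))² = (16*(4 - 3))² = (16*1)² = 16² = 256)
-107*S(4) + 88 = -107*256 + 88 = -27392 + 88 = -27304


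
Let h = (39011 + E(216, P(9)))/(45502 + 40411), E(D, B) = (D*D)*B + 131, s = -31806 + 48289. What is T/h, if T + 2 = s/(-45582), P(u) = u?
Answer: -9248276711/20924234772 ≈ -0.44199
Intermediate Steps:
s = 16483
E(D, B) = 131 + B*D² (E(D, B) = D²*B + 131 = B*D² + 131 = 131 + B*D²)
T = -107647/45582 (T = -2 + 16483/(-45582) = -2 + 16483*(-1/45582) = -2 - 16483/45582 = -107647/45582 ≈ -2.3616)
h = 459046/85913 (h = (39011 + (131 + 9*216²))/(45502 + 40411) = (39011 + (131 + 9*46656))/85913 = (39011 + (131 + 419904))*(1/85913) = (39011 + 420035)*(1/85913) = 459046*(1/85913) = 459046/85913 ≈ 5.3431)
T/h = -107647/(45582*459046/85913) = -107647/45582*85913/459046 = -9248276711/20924234772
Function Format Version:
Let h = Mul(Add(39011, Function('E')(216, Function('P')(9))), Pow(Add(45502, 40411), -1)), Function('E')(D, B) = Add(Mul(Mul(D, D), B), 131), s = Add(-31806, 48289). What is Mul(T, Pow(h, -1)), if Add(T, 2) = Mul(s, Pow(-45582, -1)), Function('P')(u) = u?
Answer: Rational(-9248276711, 20924234772) ≈ -0.44199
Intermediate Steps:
s = 16483
Function('E')(D, B) = Add(131, Mul(B, Pow(D, 2))) (Function('E')(D, B) = Add(Mul(Pow(D, 2), B), 131) = Add(Mul(B, Pow(D, 2)), 131) = Add(131, Mul(B, Pow(D, 2))))
T = Rational(-107647, 45582) (T = Add(-2, Mul(16483, Pow(-45582, -1))) = Add(-2, Mul(16483, Rational(-1, 45582))) = Add(-2, Rational(-16483, 45582)) = Rational(-107647, 45582) ≈ -2.3616)
h = Rational(459046, 85913) (h = Mul(Add(39011, Add(131, Mul(9, Pow(216, 2)))), Pow(Add(45502, 40411), -1)) = Mul(Add(39011, Add(131, Mul(9, 46656))), Pow(85913, -1)) = Mul(Add(39011, Add(131, 419904)), Rational(1, 85913)) = Mul(Add(39011, 420035), Rational(1, 85913)) = Mul(459046, Rational(1, 85913)) = Rational(459046, 85913) ≈ 5.3431)
Mul(T, Pow(h, -1)) = Mul(Rational(-107647, 45582), Pow(Rational(459046, 85913), -1)) = Mul(Rational(-107647, 45582), Rational(85913, 459046)) = Rational(-9248276711, 20924234772)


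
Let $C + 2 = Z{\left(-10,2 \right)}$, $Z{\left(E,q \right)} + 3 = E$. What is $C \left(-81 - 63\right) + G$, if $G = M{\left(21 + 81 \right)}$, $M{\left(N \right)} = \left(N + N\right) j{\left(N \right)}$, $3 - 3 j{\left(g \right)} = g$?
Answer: $-4572$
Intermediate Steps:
$j{\left(g \right)} = 1 - \frac{g}{3}$
$Z{\left(E,q \right)} = -3 + E$
$C = -15$ ($C = -2 - 13 = -15$)
$M{\left(N \right)} = 2 N \left(1 - \frac{N}{3}\right)$ ($M{\left(N \right)} = \left(N + N\right) \left(1 - \frac{N}{3}\right) = 2 N \left(1 - \frac{N}{3}\right)$)
$G = -6732$ ($G = \frac{2 \left(21 + 81\right) \left(3 - \left(21 + 81\right)\right)}{3} = \frac{2}{3} \cdot 102 \left(3 - 102\right) = \frac{2}{3} \cdot 102 \left(-99\right) = -6732$)
$C \left(-81 - 63\right) + G = - 15 \left(-81 - 63\right) - 6732 = \left(-15\right) \left(-144\right) - 6732 = 2160 - 6732 = -4572$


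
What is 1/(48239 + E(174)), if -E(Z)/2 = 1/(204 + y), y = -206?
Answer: 1/48240 ≈ 2.0730e-5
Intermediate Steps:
E(Z) = 1 (E(Z) = -2/(204 - 206) = -2/(-2) = -2*(-½) = 1)
1/(48239 + E(174)) = 1/(48239 + 1) = 1/48240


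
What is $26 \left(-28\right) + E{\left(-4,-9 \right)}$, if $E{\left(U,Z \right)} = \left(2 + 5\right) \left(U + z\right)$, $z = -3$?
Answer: $-777$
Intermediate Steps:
$E{\left(U,Z \right)} = -21 + 7 U$ ($E{\left(U,Z \right)} = \left(2 + 5\right) \left(U - 3\right) = 7 \left(-3 + U\right) = -21 + 7 U$)
$26 \left(-28\right) + E{\left(-4,-9 \right)} = 26 \left(-28\right) + \left(-21 + 7 \left(-4\right)\right) = -728 - 49 = -777$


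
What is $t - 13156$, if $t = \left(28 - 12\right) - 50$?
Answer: $-13190$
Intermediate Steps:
$t = -34$ ($t = 16 - 50 = -34$)
$t - 13156 = -34 - 13156 = -13190$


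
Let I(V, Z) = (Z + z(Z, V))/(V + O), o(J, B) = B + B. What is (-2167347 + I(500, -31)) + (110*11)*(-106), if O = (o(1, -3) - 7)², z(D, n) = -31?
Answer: -1535761145/669 ≈ -2.2956e+6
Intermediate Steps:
o(J, B) = 2*B
O = 169 (O = (2*(-3) - 7)² = (-6 - 7)² = (-13)² = 169)
I(V, Z) = (-31 + Z)/(169 + V) (I(V, Z) = (Z - 31)/(V + 169) = (-31 + Z)/(169 + V))
(-2167347 + I(500, -31)) + (110*11)*(-106) = (-2167347 + (-31 - 31)/(169 + 500)) + (110*11)*(-106) = (-2167347 - 62/669) + 1210*(-106) = (-2167347 + (1/669)*(-62)) - 128260 = (-2167347 - 62/669) - 128260 = -1449955205/669 - 128260 = -1535761145/669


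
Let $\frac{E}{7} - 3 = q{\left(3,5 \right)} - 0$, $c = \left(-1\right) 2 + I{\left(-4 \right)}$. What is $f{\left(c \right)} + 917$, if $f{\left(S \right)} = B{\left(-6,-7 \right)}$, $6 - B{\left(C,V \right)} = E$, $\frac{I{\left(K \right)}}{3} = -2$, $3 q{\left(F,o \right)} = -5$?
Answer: $\frac{2741}{3} \approx 913.67$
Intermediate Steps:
$q{\left(F,o \right)} = - \frac{5}{3}$ ($q{\left(F,o \right)} = \frac{1}{3} \left(-5\right) = - \frac{5}{3}$)
$I{\left(K \right)} = -6$ ($I{\left(K \right)} = 3 \left(-2\right) = -6$)
$c = -8$ ($c = \left(-1\right) 2 - 6 = -2 - 6 = -8$)
$E = \frac{28}{3}$ ($E = 21 + 7 \left(- \frac{5}{3} - 0\right) = 21 + 7 \left(- \frac{5}{3} + 0\right) = 21 + 7 \left(- \frac{5}{3}\right) = 21 - \frac{35}{3} = \frac{28}{3} \approx 9.3333$)
$B{\left(C,V \right)} = - \frac{10}{3}$ ($B{\left(C,V \right)} = 6 - \frac{28}{3} = - \frac{10}{3}$)
$f{\left(S \right)} = - \frac{10}{3}$
$f{\left(c \right)} + 917 = - \frac{10}{3} + 917 = \frac{2741}{3}$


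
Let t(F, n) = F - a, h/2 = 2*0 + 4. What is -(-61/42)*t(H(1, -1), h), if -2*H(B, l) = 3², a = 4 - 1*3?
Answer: -671/84 ≈ -7.9881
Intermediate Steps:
a = 1 (a = 4 - 3 = 1)
H(B, l) = -9/2 (H(B, l) = -½*3² = -½*9 = -9/2)
h = 8 (h = 2*(2*0 + 4) = 2*(0 + 4) = 2*4 = 8)
t(F, n) = -1 + F (t(F, n) = F - 1*1 = F - 1 = -1 + F)
-(-61/42)*t(H(1, -1), h) = -(-61/42)*(-1 - 9/2) = -(-61*1/42)*(-11)/2 = -(-61)*(-11)/(42*2) = -1*671/84 = -671/84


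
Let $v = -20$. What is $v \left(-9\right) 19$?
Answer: $3420$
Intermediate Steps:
$v \left(-9\right) 19 = \left(-20\right) \left(-9\right) 19 = 180 \cdot 19 = 3420$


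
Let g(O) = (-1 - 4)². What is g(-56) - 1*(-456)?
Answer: 481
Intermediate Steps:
g(O) = 25 (g(O) = (-5)² = 25)
g(-56) - 1*(-456) = 25 - 1*(-456) = 25 + 456 = 481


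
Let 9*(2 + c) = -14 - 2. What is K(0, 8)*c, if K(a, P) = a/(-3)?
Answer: 0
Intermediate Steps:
K(a, P) = -a/3 (K(a, P) = a*(-1/3) = -a/3)
c = -34/9 (c = -2 + (-14 - 2)/9 = -2 + (1/9)*(-16) = -2 - 16/9 = -34/9 ≈ -3.7778)
K(0, 8)*c = -1/3*0*(-34/9) = 0*(-34/9) = 0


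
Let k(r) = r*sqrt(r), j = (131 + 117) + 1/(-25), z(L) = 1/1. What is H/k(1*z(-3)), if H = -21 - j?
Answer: -6724/25 ≈ -268.96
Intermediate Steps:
z(L) = 1
j = 6199/25 (j = 248 - 1/25 = 6199/25 ≈ 247.96)
k(r) = r**(3/2)
H = -6724/25 (H = -21 - 1*6199/25 = -21 - 6199/25 = -6724/25 ≈ -268.96)
H/k(1*z(-3)) = -6724/(25*((1*1)**(3/2))) = -6724/(25*(1**(3/2))) = -6724/25/1 = -6724/25*1 = -6724/25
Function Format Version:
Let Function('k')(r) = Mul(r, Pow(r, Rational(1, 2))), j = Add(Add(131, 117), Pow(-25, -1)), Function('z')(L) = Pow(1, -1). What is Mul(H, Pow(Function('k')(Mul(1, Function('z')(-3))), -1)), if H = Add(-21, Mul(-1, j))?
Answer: Rational(-6724, 25) ≈ -268.96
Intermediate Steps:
Function('z')(L) = 1
j = Rational(6199, 25) (j = Add(248, Rational(-1, 25)) = Rational(6199, 25) ≈ 247.96)
Function('k')(r) = Pow(r, Rational(3, 2))
H = Rational(-6724, 25) (H = Add(-21, Mul(-1, Rational(6199, 25))) = Add(-21, Rational(-6199, 25)) = Rational(-6724, 25) ≈ -268.96)
Mul(H, Pow(Function('k')(Mul(1, Function('z')(-3))), -1)) = Mul(Rational(-6724, 25), Pow(Pow(Mul(1, 1), Rational(3, 2)), -1)) = Mul(Rational(-6724, 25), Pow(Pow(1, Rational(3, 2)), -1)) = Mul(Rational(-6724, 25), Pow(1, -1)) = Mul(Rational(-6724, 25), 1) = Rational(-6724, 25)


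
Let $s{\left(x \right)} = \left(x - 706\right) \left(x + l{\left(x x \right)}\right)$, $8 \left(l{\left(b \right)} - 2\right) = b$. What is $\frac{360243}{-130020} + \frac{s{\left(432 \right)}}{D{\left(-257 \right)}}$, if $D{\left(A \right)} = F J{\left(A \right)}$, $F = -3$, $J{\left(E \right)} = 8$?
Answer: $\frac{35271833747}{130020} \approx 2.7128 \cdot 10^{5}$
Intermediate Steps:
$l{\left(b \right)} = 2 + \frac{b}{8}$
$D{\left(A \right)} = -24$ ($D{\left(A \right)} = \left(-3\right) 8 = -24$)
$s{\left(x \right)} = \left(-706 + x\right) \left(2 + x + \frac{x^{2}}{8}\right)$ ($s{\left(x \right)} = \left(x - 706\right) \left(x + \left(2 + \frac{x x}{8}\right)\right) = \left(-706 + x\right) \left(x + \left(2 + \frac{x^{2}}{8}\right)\right) = \left(-706 + x\right) \left(2 + x + \frac{x^{2}}{8}\right)$)
$\frac{360243}{-130020} + \frac{s{\left(432 \right)}}{D{\left(-257 \right)}} = \frac{360243}{-130020} + \frac{-1412 - 304128 - \frac{349 \cdot 432^{2}}{4} + \frac{432^{3}}{8}}{-24} = 360243 \left(- \frac{1}{130020}\right) + \left(-1412 - 304128 - 16282944 + \frac{1}{8} \cdot 80621568\right) \left(- \frac{1}{24}\right) = - \frac{120081}{43340} + \left(-1412 - 304128 - 16282944 + 10077696\right) \left(- \frac{1}{24}\right) = - \frac{120081}{43340} - - \frac{1627697}{6} = - \frac{120081}{43340} + \frac{1627697}{6} = \frac{35271833747}{130020}$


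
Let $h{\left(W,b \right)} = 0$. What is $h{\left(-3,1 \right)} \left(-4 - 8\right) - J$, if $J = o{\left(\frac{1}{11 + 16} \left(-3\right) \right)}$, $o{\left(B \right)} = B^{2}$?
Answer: $- \frac{1}{81} \approx -0.012346$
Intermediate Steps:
$J = \frac{1}{81}$ ($J = \left(\frac{1}{11 + 16} \left(-3\right)\right)^{2} = \left(\frac{1}{27} \left(-3\right)\right)^{2} = \left(- \frac{1}{9}\right)^{2} = \frac{1}{81} \approx 0.012346$)
$h{\left(-3,1 \right)} \left(-4 - 8\right) - J = 0 \left(-4 - 8\right) - \frac{1}{81} = 0 \left(-12\right) - \frac{1}{81} = 0 - \frac{1}{81} = - \frac{1}{81}$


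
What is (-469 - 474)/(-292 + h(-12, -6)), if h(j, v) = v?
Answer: 943/298 ≈ 3.1644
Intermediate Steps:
(-469 - 474)/(-292 + h(-12, -6)) = (-469 - 474)/(-292 - 6) = -943/(-298) = -943*(-1/298) = 943/298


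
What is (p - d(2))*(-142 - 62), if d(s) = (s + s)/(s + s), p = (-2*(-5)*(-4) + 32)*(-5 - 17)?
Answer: -35700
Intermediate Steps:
p = 176 (p = (10*(-4) + 32)*(-22) = (-40 + 32)*(-22) = -8*(-22) = 176)
d(s) = 1 (d(s) = (2*s)/((2*s)) = (2*s)*(1/(2*s)) = 1)
(p - d(2))*(-142 - 62) = (176 - 1*1)*(-142 - 62) = (176 - 1)*(-204) = 175*(-204) = -35700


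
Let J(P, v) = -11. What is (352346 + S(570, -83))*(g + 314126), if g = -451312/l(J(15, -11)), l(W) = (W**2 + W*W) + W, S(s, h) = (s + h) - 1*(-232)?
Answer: 25460150548610/231 ≈ 1.1022e+11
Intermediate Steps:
S(s, h) = 232 + h + s (S(s, h) = (h + s) + 232 = 232 + h + s)
l(W) = W + 2*W**2 (l(W) = (W**2 + W**2) + W = 2*W**2 + W = W + 2*W**2)
g = -451312/231 (g = -451312*(-1/(11*(1 + 2*(-11)))) = -451312*(-1/(11*(1 - 22))) = -451312/((-11*(-21))) = -451312/231 ≈ -1953.7)
(352346 + S(570, -83))*(g + 314126) = (352346 + (232 - 83 + 570))*(-451312/231 + 314126) = (352346 + 719)*(72111794/231) = 353065*(72111794/231) = 25460150548610/231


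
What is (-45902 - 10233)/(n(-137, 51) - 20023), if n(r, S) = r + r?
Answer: 56135/20297 ≈ 2.7657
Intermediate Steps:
n(r, S) = 2*r
(-45902 - 10233)/(n(-137, 51) - 20023) = (-45902 - 10233)/(2*(-137) - 20023) = -56135/(-274 - 20023) = -56135/(-20297) = -56135*(-1/20297) = 56135/20297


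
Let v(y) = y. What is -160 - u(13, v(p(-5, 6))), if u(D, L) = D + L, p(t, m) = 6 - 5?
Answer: -174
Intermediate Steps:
p(t, m) = 1
-160 - u(13, v(p(-5, 6))) = -160 - (13 + 1) = -160 - 1*14 = -160 - 14 = -174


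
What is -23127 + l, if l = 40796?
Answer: 17669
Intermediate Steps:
-23127 + l = -23127 + 40796 = 17669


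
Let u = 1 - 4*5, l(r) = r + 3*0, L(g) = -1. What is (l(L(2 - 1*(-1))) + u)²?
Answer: 400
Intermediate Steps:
l(r) = r (l(r) = r + 0 = r)
u = -19 (u = 1 - 20 = -19)
(l(L(2 - 1*(-1))) + u)² = (-1 - 19)² = (-20)² = 400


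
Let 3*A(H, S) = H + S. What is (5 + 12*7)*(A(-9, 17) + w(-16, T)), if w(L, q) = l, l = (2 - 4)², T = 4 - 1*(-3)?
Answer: 1780/3 ≈ 593.33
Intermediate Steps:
T = 7 (T = 4 + 3 = 7)
l = 4 (l = (-2)² = 4)
w(L, q) = 4
A(H, S) = H/3 + S/3 (A(H, S) = (H + S)/3 = H/3 + S/3)
(5 + 12*7)*(A(-9, 17) + w(-16, T)) = (5 + 12*7)*(((⅓)*(-9) + (⅓)*17) + 4) = (5 + 84)*((-3 + 17/3) + 4) = 89*(8/3 + 4) = 89*(20/3) = 1780/3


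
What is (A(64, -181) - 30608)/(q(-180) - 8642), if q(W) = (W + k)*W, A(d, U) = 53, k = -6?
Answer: -30555/24838 ≈ -1.2302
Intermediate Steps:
q(W) = W*(-6 + W) (q(W) = (W - 6)*W = (-6 + W)*W = W*(-6 + W))
(A(64, -181) - 30608)/(q(-180) - 8642) = (53 - 30608)/(-180*(-6 - 180) - 8642) = -30555/(-180*(-186) - 8642) = -30555/(33480 - 8642) = -30555/24838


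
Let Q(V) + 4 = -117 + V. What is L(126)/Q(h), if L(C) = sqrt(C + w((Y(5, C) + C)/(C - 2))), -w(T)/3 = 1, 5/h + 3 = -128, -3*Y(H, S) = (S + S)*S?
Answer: -131*sqrt(123)/15856 ≈ -0.091628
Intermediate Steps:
Y(H, S) = -2*S**2/3 (Y(H, S) = -(S + S)*S/3 = -2*S*S/3 = -2*S**2/3)
h = -5/131 (h = 5/(-3 - 128) = 5/(-131) = 5*(-1/131) = -5/131 ≈ -0.038168)
w(T) = -3 (w(T) = -3*1 = -3)
L(C) = sqrt(-3 + C) (L(C) = sqrt(C - 3) = sqrt(-3 + C))
Q(V) = -121 + V (Q(V) = -4 + (-117 + V) = -121 + V)
L(126)/Q(h) = sqrt(-3 + 126)/(-121 - 5/131) = sqrt(123)/(-15856/131) = sqrt(123)*(-131/15856) = -131*sqrt(123)/15856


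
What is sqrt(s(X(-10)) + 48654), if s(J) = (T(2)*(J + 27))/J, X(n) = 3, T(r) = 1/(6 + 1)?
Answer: 2*sqrt(596029)/7 ≈ 220.58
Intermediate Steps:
T(r) = 1/7
s(J) = (27/7 + J/7)/J (s(J) = ((J + 27)/7)/J = ((27 + J)/7)/J = (27/7 + J/7)/J)
sqrt(s(X(-10)) + 48654) = sqrt((1/7)*(27 + 3)/3 + 48654) = sqrt((1/7)*(1/3)*30 + 48654) = sqrt(10/7 + 48654) = sqrt(340588/7) = 2*sqrt(596029)/7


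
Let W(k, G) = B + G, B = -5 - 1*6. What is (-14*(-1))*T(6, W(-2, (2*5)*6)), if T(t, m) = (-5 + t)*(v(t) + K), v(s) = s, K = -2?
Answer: 56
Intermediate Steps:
B = -11 (B = -5 - 6 = -11)
W(k, G) = -11 + G
T(t, m) = (-5 + t)*(-2 + t) (T(t, m) = (-5 + t)*(t - 2) = (-5 + t)*(-2 + t))
(-14*(-1))*T(6, W(-2, (2*5)*6)) = (-14*(-1))*(10 + 6² - 7*6) = 14*(10 + 36 - 42) = 14*4 = 56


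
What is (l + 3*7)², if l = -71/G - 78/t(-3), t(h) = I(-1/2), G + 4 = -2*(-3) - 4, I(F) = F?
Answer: 180625/4 ≈ 45156.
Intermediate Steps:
G = -2 (G = -4 + (-2*(-3) - 4) = -4 + (6 - 4) = -4 + 2 = -2)
t(h) = -½ (t(h) = -1/2 = -1*½ = -½)
l = 383/2 (l = -71/(-2) - 78/(-½) = -71*(-½) - 78*(-2) = 71/2 + 156 = 383/2 ≈ 191.50)
(l + 3*7)² = (383/2 + 3*7)² = (383/2 + 21)² = (425/2)² = 180625/4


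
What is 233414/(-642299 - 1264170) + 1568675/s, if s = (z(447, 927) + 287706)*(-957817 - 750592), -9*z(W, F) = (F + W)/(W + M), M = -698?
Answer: -86392270079124277751/705612737380523537396 ≈ -0.12244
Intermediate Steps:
z(W, F) = -(F + W)/(9*(-698 + W)) (z(W, F) = -(F + W)/(9*(W - 698)) = -(F + W)/(9*(-698 + W)))
s = -370114980826084/753 (s = ((-1*927 - 1*447)/(9*(-698 + 447)) + 287706)*(-957817 - 750592) = ((1/9)*(-927 - 447)/(-251) + 287706)*(-1708409) = ((1/9)*(-1/251)*(-1374) + 287706)*(-1708409) = (458/753 + 287706)*(-1708409) = (216643076/753)*(-1708409) = -370114980826084/753 ≈ -4.9152e+11)
233414/(-642299 - 1264170) + 1568675/s = 233414/(-642299 - 1264170) + 1568675/(-370114980826084/753) = 233414/(-1906469) + 1568675*(-753/370114980826084) = 233414*(-1/1906469) - 1181212275/370114980826084 = -233414/1906469 - 1181212275/370114980826084 = -86392270079124277751/705612737380523537396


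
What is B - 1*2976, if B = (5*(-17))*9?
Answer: -3741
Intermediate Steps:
B = -765 (B = -85*9 = -765)
B - 1*2976 = -765 - 1*2976 = -765 - 2976 = -3741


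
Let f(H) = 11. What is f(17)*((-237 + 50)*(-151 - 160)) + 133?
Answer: 639860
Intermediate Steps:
f(17)*((-237 + 50)*(-151 - 160)) + 133 = 11*((-237 + 50)*(-151 - 160)) + 133 = 11*(-187*(-311)) + 133 = 11*58157 + 133 = 639727 + 133 = 639860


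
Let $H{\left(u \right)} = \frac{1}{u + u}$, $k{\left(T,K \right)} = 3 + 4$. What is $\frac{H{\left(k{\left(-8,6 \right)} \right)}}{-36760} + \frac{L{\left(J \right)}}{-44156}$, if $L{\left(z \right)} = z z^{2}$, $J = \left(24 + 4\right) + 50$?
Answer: $- \frac{1246038191}{115941040} \approx -10.747$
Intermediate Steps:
$k{\left(T,K \right)} = 7$
$J = 78$ ($J = 28 + 50 = 78$)
$H{\left(u \right)} = \frac{1}{2 u}$
$L{\left(z \right)} = z^{3}$
$\frac{H{\left(k{\left(-8,6 \right)} \right)}}{-36760} + \frac{L{\left(J \right)}}{-44156} = \frac{\frac{1}{2} \cdot \frac{1}{7}}{-36760} + \frac{78^{3}}{-44156} = \frac{1}{2} \cdot \frac{1}{7} \left(- \frac{1}{36760}\right) + 474552 \left(- \frac{1}{44156}\right) = \frac{1}{14} \left(- \frac{1}{36760}\right) - \frac{118638}{11039} = - \frac{1}{514640} - \frac{118638}{11039} = - \frac{1246038191}{115941040}$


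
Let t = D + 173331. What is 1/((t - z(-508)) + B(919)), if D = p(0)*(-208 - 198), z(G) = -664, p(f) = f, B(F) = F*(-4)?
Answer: 1/170319 ≈ 5.8713e-6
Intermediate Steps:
B(F) = -4*F
D = 0 (D = 0*(-208 - 198) = 0*(-406) = 0)
t = 173331 (t = 0 + 173331 = 173331)
1/((t - z(-508)) + B(919)) = 1/((173331 - 1*(-664)) - 4*919) = 1/((173331 + 664) - 3676) = 1/(173995 - 3676) = 1/170319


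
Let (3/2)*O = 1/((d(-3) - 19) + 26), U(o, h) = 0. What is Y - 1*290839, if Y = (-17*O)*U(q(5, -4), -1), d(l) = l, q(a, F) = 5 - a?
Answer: -290839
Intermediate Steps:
O = ⅙ (O = 2/(3*((-3 - 19) + 26)) = 2/(3*(-22 + 26)) = (⅔)/4 = (⅔)*(¼) = ⅙ ≈ 0.16667)
Y = 0 (Y = -17*⅙*0 = -17/6*0 = 0)
Y - 1*290839 = 0 - 1*290839 = 0 - 290839 = -290839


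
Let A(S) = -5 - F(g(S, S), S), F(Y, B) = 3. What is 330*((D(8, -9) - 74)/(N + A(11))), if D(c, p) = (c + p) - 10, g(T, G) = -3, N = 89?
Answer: -9350/27 ≈ -346.30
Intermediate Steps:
D(c, p) = -10 + c + p
A(S) = -8 (A(S) = -5 - 1*3 = -5 - 3 = -8)
330*((D(8, -9) - 74)/(N + A(11))) = 330*(((-10 + 8 - 9) - 74)/(89 - 8)) = 330*((-11 - 74)/81) = 330*(-85*1/81) = 330*(-85/81) = -9350/27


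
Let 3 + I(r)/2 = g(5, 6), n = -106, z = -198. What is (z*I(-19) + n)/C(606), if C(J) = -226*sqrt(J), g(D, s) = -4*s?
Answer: -5293*sqrt(606)/68478 ≈ -1.9028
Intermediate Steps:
I(r) = -54 (I(r) = -6 + 2*(-4*6) = -6 + 2*(-24) = -6 - 48 = -54)
(z*I(-19) + n)/C(606) = (-198*(-54) - 106)/((-226*sqrt(606))) = (10692 - 106)*(-sqrt(606)/136956) = 10586*(-sqrt(606)/136956) = -5293*sqrt(606)/68478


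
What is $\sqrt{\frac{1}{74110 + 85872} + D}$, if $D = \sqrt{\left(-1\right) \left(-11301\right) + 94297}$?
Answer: $\frac{\sqrt{159982 + 25594240324 \sqrt{105598}}}{159982} \approx 18.027$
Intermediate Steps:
$D = \sqrt{105598}$ ($D = \sqrt{11301 + 94297} = \sqrt{105598} \approx 324.96$)
$\sqrt{\frac{1}{74110 + 85872} + D} = \sqrt{\frac{1}{74110 + 85872} + \sqrt{105598}} = \sqrt{\frac{1}{159982} + \sqrt{105598}}$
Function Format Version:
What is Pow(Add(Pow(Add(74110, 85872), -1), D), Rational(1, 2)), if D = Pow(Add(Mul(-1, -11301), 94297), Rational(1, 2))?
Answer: Mul(Rational(1, 159982), Pow(Add(159982, Mul(25594240324, Pow(105598, Rational(1, 2)))), Rational(1, 2))) ≈ 18.027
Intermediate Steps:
D = Pow(105598, Rational(1, 2)) (D = Pow(Add(11301, 94297), Rational(1, 2)) = Pow(105598, Rational(1, 2)) ≈ 324.96)
Pow(Add(Pow(Add(74110, 85872), -1), D), Rational(1, 2)) = Pow(Add(Pow(Add(74110, 85872), -1), Pow(105598, Rational(1, 2))), Rational(1, 2)) = Pow(Add(Pow(159982, -1), Pow(105598, Rational(1, 2))), Rational(1, 2)) = Pow(Add(Rational(1, 159982), Pow(105598, Rational(1, 2))), Rational(1, 2))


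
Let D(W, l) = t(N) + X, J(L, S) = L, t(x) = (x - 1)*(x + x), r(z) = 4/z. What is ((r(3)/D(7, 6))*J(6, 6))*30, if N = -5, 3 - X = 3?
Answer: 4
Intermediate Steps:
X = 0 (X = 3 - 1*3 = 3 - 3 = 0)
t(x) = 2*x*(-1 + x) (t(x) = (-1 + x)*(2*x) = 2*x*(-1 + x))
D(W, l) = 60 (D(W, l) = 2*(-5)*(-1 - 5) + 0 = 2*(-5)*(-6) + 0 = 60 + 0 = 60)
((r(3)/D(7, 6))*J(6, 6))*30 = (((4/3)/60)*6)*30 = (((4*(1/3))*(1/60))*6)*30 = (((4/3)*(1/60))*6)*30 = ((1/45)*6)*30 = (2/15)*30 = 4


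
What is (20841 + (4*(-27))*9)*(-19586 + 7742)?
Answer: -235328436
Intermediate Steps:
(20841 + (4*(-27))*9)*(-19586 + 7742) = (20841 - 108*9)*(-11844) = (20841 - 972)*(-11844) = 19869*(-11844) = -235328436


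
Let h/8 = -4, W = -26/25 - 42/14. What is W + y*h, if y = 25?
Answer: -20101/25 ≈ -804.04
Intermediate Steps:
W = -101/25 (W = -26*1/25 - 42*1/14 = -26/25 - 3 = -101/25 ≈ -4.0400)
h = -32 (h = 8*(-4) = -32)
W + y*h = -101/25 + 25*(-32) = -101/25 - 800 = -20101/25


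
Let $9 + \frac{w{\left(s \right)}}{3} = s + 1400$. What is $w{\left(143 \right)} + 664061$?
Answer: $668663$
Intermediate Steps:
$w{\left(s \right)} = 4173 + 3 s$ ($w{\left(s \right)} = -27 + 3 \left(s + 1400\right) = -27 + 3 \left(1400 + s\right) = -27 + \left(4200 + 3 s\right) = 4173 + 3 s$)
$w{\left(143 \right)} + 664061 = \left(4173 + 3 \cdot 143\right) + 664061 = \left(4173 + 429\right) + 664061 = 4602 + 664061 = 668663$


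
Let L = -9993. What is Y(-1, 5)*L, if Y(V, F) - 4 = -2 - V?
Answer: -29979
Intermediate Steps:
Y(V, F) = 2 - V (Y(V, F) = 4 + (-2 - V) = 2 - V)
Y(-1, 5)*L = (2 - 1*(-1))*(-9993) = (2 + 1)*(-9993) = 3*(-9993) = -29979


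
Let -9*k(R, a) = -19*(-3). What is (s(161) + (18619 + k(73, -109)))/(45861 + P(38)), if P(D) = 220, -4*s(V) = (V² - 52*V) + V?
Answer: 85111/276486 ≈ 0.30783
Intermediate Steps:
s(V) = -V²/4 + 51*V/4 (s(V) = -((V² - 52*V) + V)/4 = -(V² - 51*V)/4 = -V²/4 + 51*V/4)
k(R, a) = -19/3 (k(R, a) = -(-19)*(-3)/9 = -⅑*57 = -19/3)
(s(161) + (18619 + k(73, -109)))/(45861 + P(38)) = ((¼)*161*(51 - 1*161) + (18619 - 19/3))/(45861 + 220) = ((¼)*161*(51 - 161) + 55838/3)/46081 = ((¼)*161*(-110) + 55838/3)*(1/46081) = (-8855/2 + 55838/3)*(1/46081) = (85111/6)*(1/46081) = 85111/276486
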